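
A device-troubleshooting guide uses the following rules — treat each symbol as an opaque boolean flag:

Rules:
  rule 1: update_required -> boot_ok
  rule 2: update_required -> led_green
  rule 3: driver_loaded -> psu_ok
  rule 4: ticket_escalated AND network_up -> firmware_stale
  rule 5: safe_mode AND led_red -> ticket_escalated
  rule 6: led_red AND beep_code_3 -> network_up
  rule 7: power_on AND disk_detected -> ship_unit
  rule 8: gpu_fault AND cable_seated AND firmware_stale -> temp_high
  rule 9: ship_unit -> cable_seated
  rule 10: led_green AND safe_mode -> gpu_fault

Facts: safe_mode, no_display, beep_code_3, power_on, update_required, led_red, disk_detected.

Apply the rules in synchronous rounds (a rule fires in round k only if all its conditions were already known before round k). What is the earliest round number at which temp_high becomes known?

Round 1 — rule 1, rule 2, rule 5, rule 6, rule 7, derive boot_ok, led_green, ticket_escalated, network_up, ship_unit.
Round 2 — rule 4, rule 9, rule 10, derive firmware_stale, cable_seated, gpu_fault.
Round 3 — rule 8, derive temp_high.
temp_high first appears in round 3.

3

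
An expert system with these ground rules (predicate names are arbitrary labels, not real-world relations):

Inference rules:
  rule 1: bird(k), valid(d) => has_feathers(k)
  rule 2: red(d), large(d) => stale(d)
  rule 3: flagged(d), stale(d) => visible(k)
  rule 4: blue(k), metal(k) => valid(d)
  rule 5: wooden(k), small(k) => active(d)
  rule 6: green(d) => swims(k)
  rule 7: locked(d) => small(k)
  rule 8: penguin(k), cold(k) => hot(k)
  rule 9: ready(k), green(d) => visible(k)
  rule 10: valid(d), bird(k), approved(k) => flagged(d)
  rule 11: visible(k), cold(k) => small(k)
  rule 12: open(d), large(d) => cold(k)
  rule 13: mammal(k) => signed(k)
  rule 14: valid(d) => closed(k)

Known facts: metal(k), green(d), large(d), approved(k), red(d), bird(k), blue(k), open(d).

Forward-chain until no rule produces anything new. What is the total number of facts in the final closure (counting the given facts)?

17

Round 1: rule 2 [red(d), large(d) => stale(d)]; rule 4 [blue(k), metal(k) => valid(d)]; rule 6 [green(d) => swims(k)]; rule 12 [open(d), large(d) => cold(k)]. New: stale(d), valid(d), swims(k), cold(k).
Round 2: rule 1 [bird(k), valid(d) => has_feathers(k)]; rule 10 [valid(d), bird(k), approved(k) => flagged(d)]; rule 14 [valid(d) => closed(k)]. New: has_feathers(k), flagged(d), closed(k).
Round 3: rule 3 [flagged(d), stale(d) => visible(k)]. New: visible(k).
Round 4: rule 11 [visible(k), cold(k) => small(k)]. New: small(k).
Closure: {approved(k), bird(k), blue(k), closed(k), cold(k), flagged(d), green(d), has_feathers(k), large(d), metal(k), open(d), red(d), small(k), stale(d), swims(k), valid(d), visible(k)} — 17 facts.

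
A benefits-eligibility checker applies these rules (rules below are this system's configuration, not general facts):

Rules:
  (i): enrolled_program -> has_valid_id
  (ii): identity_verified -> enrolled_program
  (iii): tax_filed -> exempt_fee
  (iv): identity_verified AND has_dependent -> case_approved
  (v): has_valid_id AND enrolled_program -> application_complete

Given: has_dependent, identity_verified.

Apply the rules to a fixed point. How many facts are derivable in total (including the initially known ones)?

Round 1 — (ii), (iv), derive enrolled_program, case_approved.
Round 2 — (i), derive has_valid_id.
Round 3 — (v), derive application_complete.
Closure: {application_complete, case_approved, enrolled_program, has_dependent, has_valid_id, identity_verified} — 6 facts.

6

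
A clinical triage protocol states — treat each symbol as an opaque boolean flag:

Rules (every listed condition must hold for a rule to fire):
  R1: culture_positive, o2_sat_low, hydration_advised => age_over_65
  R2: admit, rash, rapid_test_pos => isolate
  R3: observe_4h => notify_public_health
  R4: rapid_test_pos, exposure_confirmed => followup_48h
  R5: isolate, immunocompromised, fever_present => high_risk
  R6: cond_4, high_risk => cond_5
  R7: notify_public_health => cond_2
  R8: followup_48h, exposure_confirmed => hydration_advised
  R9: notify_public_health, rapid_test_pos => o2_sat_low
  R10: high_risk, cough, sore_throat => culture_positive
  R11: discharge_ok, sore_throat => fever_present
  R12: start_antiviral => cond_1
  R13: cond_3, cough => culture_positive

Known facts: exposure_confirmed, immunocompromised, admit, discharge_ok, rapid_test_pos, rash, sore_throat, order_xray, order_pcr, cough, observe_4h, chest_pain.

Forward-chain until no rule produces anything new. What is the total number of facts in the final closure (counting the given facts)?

[1] R2 [admit, rash, rapid_test_pos => isolate]; R3 [observe_4h => notify_public_health]; R4 [rapid_test_pos, exposure_confirmed => followup_48h]; R11 [discharge_ok, sore_throat => fever_present]. ⇒ new: isolate, notify_public_health, followup_48h, fever_present.
[2] R5 [isolate, immunocompromised, fever_present => high_risk]; R7 [notify_public_health => cond_2]; R8 [followup_48h, exposure_confirmed => hydration_advised]; R9 [notify_public_health, rapid_test_pos => o2_sat_low]. ⇒ new: high_risk, cond_2, hydration_advised, o2_sat_low.
[3] R10 [high_risk, cough, sore_throat => culture_positive]. ⇒ new: culture_positive.
[4] R1 [culture_positive, o2_sat_low, hydration_advised => age_over_65]. ⇒ new: age_over_65.
Closure: {admit, age_over_65, chest_pain, cond_2, cough, culture_positive, discharge_ok, exposure_confirmed, fever_present, followup_48h, high_risk, hydration_advised, immunocompromised, isolate, notify_public_health, o2_sat_low, observe_4h, order_pcr, order_xray, rapid_test_pos, rash, sore_throat} — 22 facts.

22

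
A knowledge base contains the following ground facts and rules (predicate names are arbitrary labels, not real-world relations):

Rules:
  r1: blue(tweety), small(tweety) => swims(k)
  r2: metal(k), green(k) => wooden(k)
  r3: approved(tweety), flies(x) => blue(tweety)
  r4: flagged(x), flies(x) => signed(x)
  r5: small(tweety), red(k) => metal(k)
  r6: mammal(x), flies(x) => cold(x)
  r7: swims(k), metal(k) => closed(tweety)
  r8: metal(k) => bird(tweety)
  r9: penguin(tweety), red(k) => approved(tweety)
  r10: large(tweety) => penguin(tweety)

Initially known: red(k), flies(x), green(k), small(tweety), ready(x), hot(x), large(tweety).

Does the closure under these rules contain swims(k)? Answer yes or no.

yes

Round 1: r5 [small(tweety), red(k) => metal(k)]; r10 [large(tweety) => penguin(tweety)]. Adds metal(k), penguin(tweety).
Round 2: r2 [metal(k), green(k) => wooden(k)]; r8 [metal(k) => bird(tweety)]; r9 [penguin(tweety), red(k) => approved(tweety)]. Adds wooden(k), bird(tweety), approved(tweety).
Round 3: r3 [approved(tweety), flies(x) => blue(tweety)]. Adds blue(tweety).
Round 4: r1 [blue(tweety), small(tweety) => swims(k)]. Adds swims(k).
Round 5: r7 [swims(k), metal(k) => closed(tweety)]. Adds closed(tweety).
swims(k) appears in round 4, so it is derivable.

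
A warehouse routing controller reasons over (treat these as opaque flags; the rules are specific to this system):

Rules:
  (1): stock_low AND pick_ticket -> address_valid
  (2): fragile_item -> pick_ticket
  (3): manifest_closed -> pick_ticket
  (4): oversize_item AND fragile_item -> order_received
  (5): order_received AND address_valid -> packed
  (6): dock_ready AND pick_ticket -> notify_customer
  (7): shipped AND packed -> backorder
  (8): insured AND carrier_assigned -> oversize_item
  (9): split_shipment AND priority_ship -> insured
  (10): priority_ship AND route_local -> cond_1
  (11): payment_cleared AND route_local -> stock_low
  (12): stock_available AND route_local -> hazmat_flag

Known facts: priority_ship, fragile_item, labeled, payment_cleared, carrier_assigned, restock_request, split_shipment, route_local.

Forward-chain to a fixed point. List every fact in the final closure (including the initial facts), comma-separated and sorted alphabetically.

[1] (2) [fragile_item -> pick_ticket]; (9) [split_shipment AND priority_ship -> insured]; (10) [priority_ship AND route_local -> cond_1]; (11) [payment_cleared AND route_local -> stock_low]. ⇒ new: pick_ticket, insured, cond_1, stock_low.
[2] (1) [stock_low AND pick_ticket -> address_valid]; (8) [insured AND carrier_assigned -> oversize_item]. ⇒ new: address_valid, oversize_item.
[3] (4) [oversize_item AND fragile_item -> order_received]. ⇒ new: order_received.
[4] (5) [order_received AND address_valid -> packed]. ⇒ new: packed.

address_valid, carrier_assigned, cond_1, fragile_item, insured, labeled, order_received, oversize_item, packed, payment_cleared, pick_ticket, priority_ship, restock_request, route_local, split_shipment, stock_low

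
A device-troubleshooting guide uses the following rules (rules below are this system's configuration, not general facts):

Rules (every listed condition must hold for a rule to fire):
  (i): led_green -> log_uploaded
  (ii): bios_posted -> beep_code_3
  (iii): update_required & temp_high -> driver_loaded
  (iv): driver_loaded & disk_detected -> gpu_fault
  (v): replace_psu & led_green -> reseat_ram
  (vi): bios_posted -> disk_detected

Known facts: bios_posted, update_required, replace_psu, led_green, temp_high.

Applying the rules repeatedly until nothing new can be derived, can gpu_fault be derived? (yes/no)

[1] (i) [led_green -> log_uploaded]; (ii) [bios_posted -> beep_code_3]; (iii) [update_required & temp_high -> driver_loaded]; (v) [replace_psu & led_green -> reseat_ram]; (vi) [bios_posted -> disk_detected]. ⇒ new: log_uploaded, beep_code_3, driver_loaded, reseat_ram, disk_detected.
[2] (iv) [driver_loaded & disk_detected -> gpu_fault]. ⇒ new: gpu_fault.
gpu_fault appears in round 2, so it is derivable.

yes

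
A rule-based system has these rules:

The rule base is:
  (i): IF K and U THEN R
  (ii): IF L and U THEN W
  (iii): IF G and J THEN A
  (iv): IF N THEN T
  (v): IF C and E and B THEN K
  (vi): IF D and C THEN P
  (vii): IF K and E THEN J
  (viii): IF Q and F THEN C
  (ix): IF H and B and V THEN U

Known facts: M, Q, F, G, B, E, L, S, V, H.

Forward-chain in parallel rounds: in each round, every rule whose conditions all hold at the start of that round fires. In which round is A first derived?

Round 1: (viii) [IF Q and F THEN C]; (ix) [IF H and B and V THEN U]. New: C, U.
Round 2: (ii) [IF L and U THEN W]; (v) [IF C and E and B THEN K]. New: W, K.
Round 3: (i) [IF K and U THEN R]; (vii) [IF K and E THEN J]. New: R, J.
Round 4: (iii) [IF G and J THEN A]. New: A.
A first appears in round 4.

4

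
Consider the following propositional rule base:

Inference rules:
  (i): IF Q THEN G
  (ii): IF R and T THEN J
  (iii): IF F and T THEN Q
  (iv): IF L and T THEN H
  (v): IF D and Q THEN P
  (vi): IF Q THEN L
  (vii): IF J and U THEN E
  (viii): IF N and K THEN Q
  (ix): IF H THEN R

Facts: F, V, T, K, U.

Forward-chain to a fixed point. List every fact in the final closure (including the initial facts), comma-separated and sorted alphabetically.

E, F, G, H, J, K, L, Q, R, T, U, V

Round 1 — (iii), derive Q.
Round 2 — (i), (vi), derive G, L.
Round 3 — (iv), derive H.
Round 4 — (ix), derive R.
Round 5 — (ii), derive J.
Round 6 — (vii), derive E.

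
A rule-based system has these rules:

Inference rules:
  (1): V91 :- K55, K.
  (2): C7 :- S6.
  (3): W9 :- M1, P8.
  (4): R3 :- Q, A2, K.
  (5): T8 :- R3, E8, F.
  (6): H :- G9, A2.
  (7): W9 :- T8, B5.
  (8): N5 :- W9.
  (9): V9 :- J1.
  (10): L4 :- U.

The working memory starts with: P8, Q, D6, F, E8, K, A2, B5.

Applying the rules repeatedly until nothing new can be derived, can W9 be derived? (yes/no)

Round 1 fires (4), giving R3.
Round 2 fires (5), giving T8.
Round 3 fires (7), giving W9.
Round 4 fires (8), giving N5.
W9 appears in round 3, so it is derivable.

yes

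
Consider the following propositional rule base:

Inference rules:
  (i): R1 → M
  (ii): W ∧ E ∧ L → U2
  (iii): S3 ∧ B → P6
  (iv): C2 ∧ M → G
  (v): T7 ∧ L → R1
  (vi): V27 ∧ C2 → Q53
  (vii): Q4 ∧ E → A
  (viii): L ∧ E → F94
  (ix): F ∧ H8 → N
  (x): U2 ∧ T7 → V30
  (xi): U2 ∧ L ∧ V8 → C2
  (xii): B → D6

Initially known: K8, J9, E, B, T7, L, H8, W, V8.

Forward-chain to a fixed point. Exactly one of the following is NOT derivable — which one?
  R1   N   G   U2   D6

Round 1: (ii) [W ∧ E ∧ L → U2]; (v) [T7 ∧ L → R1]; (viii) [L ∧ E → F94]; (xii) [B → D6]. New: U2, R1, F94, D6.
Round 2: (i) [R1 → M]; (x) [U2 ∧ T7 → V30]; (xi) [U2 ∧ L ∧ V8 → C2]. New: M, V30, C2.
Round 3: (iv) [C2 ∧ M → G]. New: G.
Derived: U2 (round 1), D6 (round 1), G (round 3), R1 (round 1). N never appears in any round.

N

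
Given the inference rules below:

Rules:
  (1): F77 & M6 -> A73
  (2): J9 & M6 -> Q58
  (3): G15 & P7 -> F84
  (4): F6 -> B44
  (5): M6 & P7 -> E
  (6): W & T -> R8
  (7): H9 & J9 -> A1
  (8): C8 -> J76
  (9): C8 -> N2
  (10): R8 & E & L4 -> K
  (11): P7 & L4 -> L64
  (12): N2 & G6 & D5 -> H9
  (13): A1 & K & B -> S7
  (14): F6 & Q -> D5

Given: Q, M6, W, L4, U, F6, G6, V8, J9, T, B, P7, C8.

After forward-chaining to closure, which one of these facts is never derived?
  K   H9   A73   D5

A73

Round 1 fires (2), (4), (5), (6), (8), (9), (11), (14), giving Q58, B44, E, R8, J76, N2, L64, D5.
Round 2 fires (10), (12), giving K, H9.
Round 3 fires (7), giving A1.
Round 4 fires (13), giving S7.
Derived: D5 (round 1), K (round 2), H9 (round 2). A73 never appears in any round.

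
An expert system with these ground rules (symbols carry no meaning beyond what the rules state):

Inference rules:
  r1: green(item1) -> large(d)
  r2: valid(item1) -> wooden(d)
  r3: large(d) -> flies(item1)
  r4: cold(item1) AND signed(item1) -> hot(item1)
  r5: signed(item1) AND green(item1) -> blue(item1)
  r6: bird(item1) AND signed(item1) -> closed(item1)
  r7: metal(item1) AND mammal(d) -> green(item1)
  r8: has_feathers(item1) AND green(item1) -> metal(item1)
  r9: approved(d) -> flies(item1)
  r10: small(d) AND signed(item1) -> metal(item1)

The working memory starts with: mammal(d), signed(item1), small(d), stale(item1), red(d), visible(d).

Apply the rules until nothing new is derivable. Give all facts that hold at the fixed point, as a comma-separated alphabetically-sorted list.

Round 1 — r10, derive metal(item1).
Round 2 — r7, derive green(item1).
Round 3 — r1, r5, derive large(d), blue(item1).
Round 4 — r3, derive flies(item1).

blue(item1), flies(item1), green(item1), large(d), mammal(d), metal(item1), red(d), signed(item1), small(d), stale(item1), visible(d)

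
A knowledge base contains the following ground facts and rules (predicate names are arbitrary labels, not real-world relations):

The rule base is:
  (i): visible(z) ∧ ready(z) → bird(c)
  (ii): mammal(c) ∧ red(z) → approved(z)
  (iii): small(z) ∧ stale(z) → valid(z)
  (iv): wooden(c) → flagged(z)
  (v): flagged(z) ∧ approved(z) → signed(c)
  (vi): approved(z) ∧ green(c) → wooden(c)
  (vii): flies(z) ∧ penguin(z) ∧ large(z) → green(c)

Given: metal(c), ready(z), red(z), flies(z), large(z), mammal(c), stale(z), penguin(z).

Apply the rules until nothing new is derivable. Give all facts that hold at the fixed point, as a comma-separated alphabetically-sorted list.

Round 1: (ii) [mammal(c) ∧ red(z) → approved(z)]; (vii) [flies(z) ∧ penguin(z) ∧ large(z) → green(c)]. New: approved(z), green(c).
Round 2: (vi) [approved(z) ∧ green(c) → wooden(c)]. New: wooden(c).
Round 3: (iv) [wooden(c) → flagged(z)]. New: flagged(z).
Round 4: (v) [flagged(z) ∧ approved(z) → signed(c)]. New: signed(c).

approved(z), flagged(z), flies(z), green(c), large(z), mammal(c), metal(c), penguin(z), ready(z), red(z), signed(c), stale(z), wooden(c)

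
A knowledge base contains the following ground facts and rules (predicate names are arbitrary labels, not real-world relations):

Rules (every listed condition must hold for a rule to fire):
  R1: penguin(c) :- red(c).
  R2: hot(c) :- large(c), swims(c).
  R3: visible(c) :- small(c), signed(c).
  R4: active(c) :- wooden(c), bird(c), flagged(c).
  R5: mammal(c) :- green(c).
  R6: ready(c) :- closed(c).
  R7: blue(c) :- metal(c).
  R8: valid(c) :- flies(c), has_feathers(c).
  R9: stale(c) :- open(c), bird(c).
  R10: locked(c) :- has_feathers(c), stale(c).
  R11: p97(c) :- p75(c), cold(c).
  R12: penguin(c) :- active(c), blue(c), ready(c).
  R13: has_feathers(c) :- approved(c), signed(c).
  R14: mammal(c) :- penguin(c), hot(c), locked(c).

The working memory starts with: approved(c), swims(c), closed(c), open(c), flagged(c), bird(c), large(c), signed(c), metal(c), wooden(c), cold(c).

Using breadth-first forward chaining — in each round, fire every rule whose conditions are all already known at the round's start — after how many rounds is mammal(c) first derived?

3

Round 1 fires R2, R4, R6, R7, R9, R13, giving hot(c), active(c), ready(c), blue(c), stale(c), has_feathers(c).
Round 2 fires R10, R12, giving locked(c), penguin(c).
Round 3 fires R14, giving mammal(c).
mammal(c) first appears in round 3.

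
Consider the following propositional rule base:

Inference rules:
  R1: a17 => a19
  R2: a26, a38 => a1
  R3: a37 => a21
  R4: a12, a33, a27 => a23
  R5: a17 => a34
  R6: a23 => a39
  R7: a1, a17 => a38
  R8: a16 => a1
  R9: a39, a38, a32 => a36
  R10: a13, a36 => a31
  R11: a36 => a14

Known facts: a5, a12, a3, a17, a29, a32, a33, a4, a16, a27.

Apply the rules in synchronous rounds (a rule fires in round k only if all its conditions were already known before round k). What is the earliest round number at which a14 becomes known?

Round 1 — R1, R4, R5, R8, derive a19, a23, a34, a1.
Round 2 — R6, R7, derive a39, a38.
Round 3 — R9, derive a36.
Round 4 — R11, derive a14.
a14 first appears in round 4.

4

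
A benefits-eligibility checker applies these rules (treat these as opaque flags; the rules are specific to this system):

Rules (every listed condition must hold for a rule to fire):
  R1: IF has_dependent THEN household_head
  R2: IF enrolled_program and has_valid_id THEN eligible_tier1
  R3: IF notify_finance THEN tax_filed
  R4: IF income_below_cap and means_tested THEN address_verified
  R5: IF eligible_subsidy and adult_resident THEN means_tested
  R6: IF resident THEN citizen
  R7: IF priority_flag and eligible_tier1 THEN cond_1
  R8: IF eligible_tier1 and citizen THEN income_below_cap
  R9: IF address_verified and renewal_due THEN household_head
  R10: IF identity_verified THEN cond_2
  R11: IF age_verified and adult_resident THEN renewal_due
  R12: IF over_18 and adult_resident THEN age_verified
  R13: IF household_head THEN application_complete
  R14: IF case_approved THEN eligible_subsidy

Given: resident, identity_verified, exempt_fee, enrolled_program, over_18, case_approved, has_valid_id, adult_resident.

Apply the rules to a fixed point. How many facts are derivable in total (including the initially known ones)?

[1] R2 [IF enrolled_program and has_valid_id THEN eligible_tier1]; R6 [IF resident THEN citizen]; R10 [IF identity_verified THEN cond_2]; R12 [IF over_18 and adult_resident THEN age_verified]; R14 [IF case_approved THEN eligible_subsidy]. ⇒ new: eligible_tier1, citizen, cond_2, age_verified, eligible_subsidy.
[2] R5 [IF eligible_subsidy and adult_resident THEN means_tested]; R8 [IF eligible_tier1 and citizen THEN income_below_cap]; R11 [IF age_verified and adult_resident THEN renewal_due]. ⇒ new: means_tested, income_below_cap, renewal_due.
[3] R4 [IF income_below_cap and means_tested THEN address_verified]. ⇒ new: address_verified.
[4] R9 [IF address_verified and renewal_due THEN household_head]. ⇒ new: household_head.
[5] R13 [IF household_head THEN application_complete]. ⇒ new: application_complete.
Closure: {address_verified, adult_resident, age_verified, application_complete, case_approved, citizen, cond_2, eligible_subsidy, eligible_tier1, enrolled_program, exempt_fee, has_valid_id, household_head, identity_verified, income_below_cap, means_tested, over_18, renewal_due, resident} — 19 facts.

19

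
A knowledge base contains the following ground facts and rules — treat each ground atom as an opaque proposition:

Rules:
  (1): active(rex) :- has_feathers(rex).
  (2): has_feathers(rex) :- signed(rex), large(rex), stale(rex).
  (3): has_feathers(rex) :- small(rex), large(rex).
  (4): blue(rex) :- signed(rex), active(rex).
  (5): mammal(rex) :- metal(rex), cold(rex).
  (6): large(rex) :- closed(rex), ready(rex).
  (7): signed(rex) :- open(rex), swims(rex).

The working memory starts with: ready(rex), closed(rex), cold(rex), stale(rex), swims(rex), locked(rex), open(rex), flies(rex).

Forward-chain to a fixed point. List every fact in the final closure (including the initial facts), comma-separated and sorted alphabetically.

active(rex), blue(rex), closed(rex), cold(rex), flies(rex), has_feathers(rex), large(rex), locked(rex), open(rex), ready(rex), signed(rex), stale(rex), swims(rex)

Round 1 fires (6), (7), giving large(rex), signed(rex).
Round 2 fires (2), giving has_feathers(rex).
Round 3 fires (1), giving active(rex).
Round 4 fires (4), giving blue(rex).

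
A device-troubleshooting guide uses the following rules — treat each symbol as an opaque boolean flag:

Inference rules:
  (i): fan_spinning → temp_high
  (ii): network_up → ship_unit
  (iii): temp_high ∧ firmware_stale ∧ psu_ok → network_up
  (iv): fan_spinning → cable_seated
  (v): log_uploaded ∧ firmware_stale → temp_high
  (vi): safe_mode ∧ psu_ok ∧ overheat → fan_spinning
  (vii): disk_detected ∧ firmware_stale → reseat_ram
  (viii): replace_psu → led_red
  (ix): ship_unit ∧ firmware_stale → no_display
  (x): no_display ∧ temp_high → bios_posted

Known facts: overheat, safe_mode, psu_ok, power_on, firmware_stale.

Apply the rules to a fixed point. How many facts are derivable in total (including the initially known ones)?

12

Round 1: (vi) [safe_mode ∧ psu_ok ∧ overheat → fan_spinning]. Adds fan_spinning.
Round 2: (i) [fan_spinning → temp_high]; (iv) [fan_spinning → cable_seated]. Adds temp_high, cable_seated.
Round 3: (iii) [temp_high ∧ firmware_stale ∧ psu_ok → network_up]. Adds network_up.
Round 4: (ii) [network_up → ship_unit]. Adds ship_unit.
Round 5: (ix) [ship_unit ∧ firmware_stale → no_display]. Adds no_display.
Round 6: (x) [no_display ∧ temp_high → bios_posted]. Adds bios_posted.
Closure: {bios_posted, cable_seated, fan_spinning, firmware_stale, network_up, no_display, overheat, power_on, psu_ok, safe_mode, ship_unit, temp_high} — 12 facts.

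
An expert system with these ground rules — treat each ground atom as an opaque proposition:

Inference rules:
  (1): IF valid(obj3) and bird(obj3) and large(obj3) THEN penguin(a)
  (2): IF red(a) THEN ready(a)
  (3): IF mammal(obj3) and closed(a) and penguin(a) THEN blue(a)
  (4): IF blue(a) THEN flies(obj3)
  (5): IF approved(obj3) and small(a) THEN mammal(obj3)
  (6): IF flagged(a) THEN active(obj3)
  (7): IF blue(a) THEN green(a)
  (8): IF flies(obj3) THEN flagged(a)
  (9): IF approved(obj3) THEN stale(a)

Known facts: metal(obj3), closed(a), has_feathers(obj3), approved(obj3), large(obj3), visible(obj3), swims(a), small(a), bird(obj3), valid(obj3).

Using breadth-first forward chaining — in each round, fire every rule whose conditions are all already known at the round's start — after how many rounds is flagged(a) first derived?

4

Round 1 fires (1), (5), (9), giving penguin(a), mammal(obj3), stale(a).
Round 2 fires (3), giving blue(a).
Round 3 fires (4), (7), giving flies(obj3), green(a).
Round 4 fires (8), giving flagged(a).
flagged(a) first appears in round 4.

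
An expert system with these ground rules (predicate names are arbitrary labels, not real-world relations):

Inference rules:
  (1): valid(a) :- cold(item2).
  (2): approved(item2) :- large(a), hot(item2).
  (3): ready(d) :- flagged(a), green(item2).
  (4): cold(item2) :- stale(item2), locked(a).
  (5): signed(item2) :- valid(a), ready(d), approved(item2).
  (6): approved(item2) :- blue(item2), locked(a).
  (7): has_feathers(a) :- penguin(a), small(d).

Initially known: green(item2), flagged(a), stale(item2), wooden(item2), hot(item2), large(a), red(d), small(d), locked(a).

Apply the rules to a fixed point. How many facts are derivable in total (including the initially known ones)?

14

[1] (2) [approved(item2) :- large(a), hot(item2).]; (3) [ready(d) :- flagged(a), green(item2).]; (4) [cold(item2) :- stale(item2), locked(a).]. ⇒ new: approved(item2), ready(d), cold(item2).
[2] (1) [valid(a) :- cold(item2).]. ⇒ new: valid(a).
[3] (5) [signed(item2) :- valid(a), ready(d), approved(item2).]. ⇒ new: signed(item2).
Closure: {approved(item2), cold(item2), flagged(a), green(item2), hot(item2), large(a), locked(a), ready(d), red(d), signed(item2), small(d), stale(item2), valid(a), wooden(item2)} — 14 facts.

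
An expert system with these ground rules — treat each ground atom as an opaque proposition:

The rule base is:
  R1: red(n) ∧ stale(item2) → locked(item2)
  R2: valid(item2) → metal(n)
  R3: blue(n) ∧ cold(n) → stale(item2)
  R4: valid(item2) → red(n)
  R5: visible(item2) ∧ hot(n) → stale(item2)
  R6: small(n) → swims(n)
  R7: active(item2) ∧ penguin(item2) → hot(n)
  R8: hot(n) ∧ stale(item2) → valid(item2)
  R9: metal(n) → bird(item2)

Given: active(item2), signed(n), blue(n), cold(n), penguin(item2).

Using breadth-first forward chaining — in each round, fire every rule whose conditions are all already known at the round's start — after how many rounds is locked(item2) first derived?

Round 1 — R3, R7, derive stale(item2), hot(n).
Round 2 — R8, derive valid(item2).
Round 3 — R2, R4, derive metal(n), red(n).
Round 4 — R1, R9, derive locked(item2), bird(item2).
locked(item2) first appears in round 4.

4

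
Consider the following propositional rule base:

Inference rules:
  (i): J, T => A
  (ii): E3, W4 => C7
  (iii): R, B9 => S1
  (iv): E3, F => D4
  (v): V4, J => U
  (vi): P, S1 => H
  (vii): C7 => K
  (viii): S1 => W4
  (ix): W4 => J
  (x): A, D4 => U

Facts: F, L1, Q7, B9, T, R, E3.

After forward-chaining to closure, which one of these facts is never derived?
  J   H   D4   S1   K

H

[1] (iii) [R, B9 => S1]; (iv) [E3, F => D4]. ⇒ new: S1, D4.
[2] (viii) [S1 => W4]. ⇒ new: W4.
[3] (ii) [E3, W4 => C7]; (ix) [W4 => J]. ⇒ new: C7, J.
[4] (i) [J, T => A]; (vii) [C7 => K]. ⇒ new: A, K.
[5] (x) [A, D4 => U]. ⇒ new: U.
Derived: J (round 3), D4 (round 1), K (round 4), S1 (round 1). H never appears in any round.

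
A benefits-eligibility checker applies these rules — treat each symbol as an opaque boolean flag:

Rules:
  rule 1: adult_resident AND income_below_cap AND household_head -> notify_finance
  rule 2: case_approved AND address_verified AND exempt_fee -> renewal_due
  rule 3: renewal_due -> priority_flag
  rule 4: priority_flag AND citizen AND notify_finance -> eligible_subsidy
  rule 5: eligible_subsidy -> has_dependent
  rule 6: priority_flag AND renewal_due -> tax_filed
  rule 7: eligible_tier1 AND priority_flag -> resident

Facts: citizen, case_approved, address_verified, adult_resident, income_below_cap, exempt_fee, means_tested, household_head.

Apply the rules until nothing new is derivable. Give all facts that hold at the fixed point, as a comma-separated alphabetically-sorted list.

address_verified, adult_resident, case_approved, citizen, eligible_subsidy, exempt_fee, has_dependent, household_head, income_below_cap, means_tested, notify_finance, priority_flag, renewal_due, tax_filed

Round 1 — rule 1, rule 2, derive notify_finance, renewal_due.
Round 2 — rule 3, derive priority_flag.
Round 3 — rule 4, rule 6, derive eligible_subsidy, tax_filed.
Round 4 — rule 5, derive has_dependent.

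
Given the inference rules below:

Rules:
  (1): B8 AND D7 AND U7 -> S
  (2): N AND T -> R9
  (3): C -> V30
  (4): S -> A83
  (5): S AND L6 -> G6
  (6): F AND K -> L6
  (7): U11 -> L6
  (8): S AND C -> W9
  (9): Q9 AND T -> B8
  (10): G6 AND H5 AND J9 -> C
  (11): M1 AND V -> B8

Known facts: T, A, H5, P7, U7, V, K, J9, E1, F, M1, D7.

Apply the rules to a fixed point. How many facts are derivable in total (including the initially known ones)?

Round 1 fires (6), (11), giving L6, B8.
Round 2 fires (1), giving S.
Round 3 fires (4), (5), giving A83, G6.
Round 4 fires (10), giving C.
Round 5 fires (3), (8), giving V30, W9.
Closure: {A, A83, B8, C, D7, E1, F, G6, H5, J9, K, L6, M1, P7, S, T, U7, V, V30, W9} — 20 facts.

20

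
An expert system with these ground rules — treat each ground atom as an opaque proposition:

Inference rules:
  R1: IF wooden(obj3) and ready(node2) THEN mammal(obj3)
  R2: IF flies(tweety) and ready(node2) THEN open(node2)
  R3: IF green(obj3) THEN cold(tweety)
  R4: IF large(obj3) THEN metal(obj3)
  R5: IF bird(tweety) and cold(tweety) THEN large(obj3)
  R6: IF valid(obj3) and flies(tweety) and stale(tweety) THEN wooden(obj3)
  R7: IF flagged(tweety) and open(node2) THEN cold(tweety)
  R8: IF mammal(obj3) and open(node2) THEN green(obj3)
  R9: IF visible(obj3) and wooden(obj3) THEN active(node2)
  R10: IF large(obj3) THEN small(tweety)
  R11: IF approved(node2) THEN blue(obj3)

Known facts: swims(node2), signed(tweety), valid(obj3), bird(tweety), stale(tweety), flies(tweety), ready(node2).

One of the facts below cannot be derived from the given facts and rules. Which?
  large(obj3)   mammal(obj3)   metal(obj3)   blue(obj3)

Round 1: R2 [IF flies(tweety) and ready(node2) THEN open(node2)]; R6 [IF valid(obj3) and flies(tweety) and stale(tweety) THEN wooden(obj3)]. New: open(node2), wooden(obj3).
Round 2: R1 [IF wooden(obj3) and ready(node2) THEN mammal(obj3)]. New: mammal(obj3).
Round 3: R8 [IF mammal(obj3) and open(node2) THEN green(obj3)]. New: green(obj3).
Round 4: R3 [IF green(obj3) THEN cold(tweety)]. New: cold(tweety).
Round 5: R5 [IF bird(tweety) and cold(tweety) THEN large(obj3)]. New: large(obj3).
Round 6: R4 [IF large(obj3) THEN metal(obj3)]; R10 [IF large(obj3) THEN small(tweety)]. New: metal(obj3), small(tweety).
Derived: mammal(obj3) (round 2), large(obj3) (round 5), metal(obj3) (round 6). blue(obj3) never appears in any round.

blue(obj3)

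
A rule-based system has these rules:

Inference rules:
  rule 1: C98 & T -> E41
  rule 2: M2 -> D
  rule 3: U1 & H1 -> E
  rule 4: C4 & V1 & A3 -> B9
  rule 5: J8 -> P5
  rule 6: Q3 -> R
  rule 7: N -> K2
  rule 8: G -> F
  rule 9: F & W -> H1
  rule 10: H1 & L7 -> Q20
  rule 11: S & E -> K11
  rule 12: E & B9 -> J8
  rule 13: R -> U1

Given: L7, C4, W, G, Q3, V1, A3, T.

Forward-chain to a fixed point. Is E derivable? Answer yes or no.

[1] rule 4 [C4 & V1 & A3 -> B9]; rule 6 [Q3 -> R]; rule 8 [G -> F]. ⇒ new: B9, R, F.
[2] rule 9 [F & W -> H1]; rule 13 [R -> U1]. ⇒ new: H1, U1.
[3] rule 3 [U1 & H1 -> E]; rule 10 [H1 & L7 -> Q20]. ⇒ new: E, Q20.
[4] rule 12 [E & B9 -> J8]. ⇒ new: J8.
[5] rule 5 [J8 -> P5]. ⇒ new: P5.
E appears in round 3, so it is derivable.

yes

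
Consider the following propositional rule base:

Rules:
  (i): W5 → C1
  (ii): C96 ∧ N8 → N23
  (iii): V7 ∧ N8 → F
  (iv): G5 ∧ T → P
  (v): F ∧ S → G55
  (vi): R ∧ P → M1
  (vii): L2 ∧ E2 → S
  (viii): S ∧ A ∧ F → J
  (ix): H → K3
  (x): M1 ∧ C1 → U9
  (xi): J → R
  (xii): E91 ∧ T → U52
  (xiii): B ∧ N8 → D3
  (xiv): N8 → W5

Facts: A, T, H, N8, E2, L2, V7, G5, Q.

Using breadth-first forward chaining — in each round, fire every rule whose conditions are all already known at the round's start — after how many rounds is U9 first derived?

Round 1: (iii) [V7 ∧ N8 → F]; (iv) [G5 ∧ T → P]; (vii) [L2 ∧ E2 → S]; (ix) [H → K3]; (xiv) [N8 → W5]. New: F, P, S, K3, W5.
Round 2: (i) [W5 → C1]; (v) [F ∧ S → G55]; (viii) [S ∧ A ∧ F → J]. New: C1, G55, J.
Round 3: (xi) [J → R]. New: R.
Round 4: (vi) [R ∧ P → M1]. New: M1.
Round 5: (x) [M1 ∧ C1 → U9]. New: U9.
U9 first appears in round 5.

5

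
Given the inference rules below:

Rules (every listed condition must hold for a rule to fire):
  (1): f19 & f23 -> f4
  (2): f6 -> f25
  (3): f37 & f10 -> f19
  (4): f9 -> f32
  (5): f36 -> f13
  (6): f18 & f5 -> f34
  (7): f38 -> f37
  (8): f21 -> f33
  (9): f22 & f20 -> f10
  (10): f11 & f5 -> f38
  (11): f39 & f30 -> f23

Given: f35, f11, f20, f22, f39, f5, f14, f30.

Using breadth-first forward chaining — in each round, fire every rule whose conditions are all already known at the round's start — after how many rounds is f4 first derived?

4

Round 1 fires (9), (10), (11), giving f10, f38, f23.
Round 2 fires (7), giving f37.
Round 3 fires (3), giving f19.
Round 4 fires (1), giving f4.
f4 first appears in round 4.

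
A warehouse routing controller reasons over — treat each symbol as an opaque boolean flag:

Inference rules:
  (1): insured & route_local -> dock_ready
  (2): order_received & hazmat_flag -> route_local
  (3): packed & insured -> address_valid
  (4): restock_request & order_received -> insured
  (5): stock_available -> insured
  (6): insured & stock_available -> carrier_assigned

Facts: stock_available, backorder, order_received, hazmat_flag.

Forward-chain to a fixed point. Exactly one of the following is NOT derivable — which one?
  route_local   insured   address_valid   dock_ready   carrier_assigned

address_valid

Round 1: (2) [order_received & hazmat_flag -> route_local]; (5) [stock_available -> insured]. New: route_local, insured.
Round 2: (1) [insured & route_local -> dock_ready]; (6) [insured & stock_available -> carrier_assigned]. New: dock_ready, carrier_assigned.
Derived: insured (round 1), dock_ready (round 2), route_local (round 1), carrier_assigned (round 2). address_valid never appears in any round.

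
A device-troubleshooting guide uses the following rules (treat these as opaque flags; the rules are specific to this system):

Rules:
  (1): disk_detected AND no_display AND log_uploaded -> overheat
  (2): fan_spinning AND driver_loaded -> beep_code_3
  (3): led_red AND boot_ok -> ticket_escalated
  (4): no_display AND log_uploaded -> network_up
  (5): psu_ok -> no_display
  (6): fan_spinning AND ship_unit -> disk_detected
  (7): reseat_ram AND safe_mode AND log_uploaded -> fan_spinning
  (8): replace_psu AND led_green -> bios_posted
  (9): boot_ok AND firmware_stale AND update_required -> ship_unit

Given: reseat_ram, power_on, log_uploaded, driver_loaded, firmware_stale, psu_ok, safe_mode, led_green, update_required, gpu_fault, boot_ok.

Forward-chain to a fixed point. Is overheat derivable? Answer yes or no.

[1] (5) [psu_ok -> no_display]; (7) [reseat_ram AND safe_mode AND log_uploaded -> fan_spinning]; (9) [boot_ok AND firmware_stale AND update_required -> ship_unit]. ⇒ new: no_display, fan_spinning, ship_unit.
[2] (2) [fan_spinning AND driver_loaded -> beep_code_3]; (4) [no_display AND log_uploaded -> network_up]; (6) [fan_spinning AND ship_unit -> disk_detected]. ⇒ new: beep_code_3, network_up, disk_detected.
[3] (1) [disk_detected AND no_display AND log_uploaded -> overheat]. ⇒ new: overheat.
overheat appears in round 3, so it is derivable.

yes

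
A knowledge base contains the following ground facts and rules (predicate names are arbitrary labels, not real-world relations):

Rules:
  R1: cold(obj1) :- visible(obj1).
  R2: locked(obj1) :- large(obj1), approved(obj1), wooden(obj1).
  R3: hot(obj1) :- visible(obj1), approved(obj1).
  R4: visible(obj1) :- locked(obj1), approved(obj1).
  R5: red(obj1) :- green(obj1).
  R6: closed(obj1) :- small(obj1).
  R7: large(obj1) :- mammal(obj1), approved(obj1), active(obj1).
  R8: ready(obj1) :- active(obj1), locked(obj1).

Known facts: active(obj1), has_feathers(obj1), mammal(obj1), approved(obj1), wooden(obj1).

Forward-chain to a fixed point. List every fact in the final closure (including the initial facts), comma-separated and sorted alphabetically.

Round 1 — R7, derive large(obj1).
Round 2 — R2, derive locked(obj1).
Round 3 — R4, R8, derive visible(obj1), ready(obj1).
Round 4 — R1, R3, derive cold(obj1), hot(obj1).

active(obj1), approved(obj1), cold(obj1), has_feathers(obj1), hot(obj1), large(obj1), locked(obj1), mammal(obj1), ready(obj1), visible(obj1), wooden(obj1)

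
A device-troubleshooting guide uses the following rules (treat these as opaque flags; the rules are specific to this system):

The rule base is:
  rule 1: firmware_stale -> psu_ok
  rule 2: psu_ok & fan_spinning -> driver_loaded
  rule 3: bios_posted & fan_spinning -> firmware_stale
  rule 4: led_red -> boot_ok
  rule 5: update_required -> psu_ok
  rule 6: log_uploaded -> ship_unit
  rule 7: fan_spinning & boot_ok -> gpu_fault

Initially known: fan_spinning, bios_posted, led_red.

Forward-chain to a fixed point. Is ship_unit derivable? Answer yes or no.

Round 1: rule 3 [bios_posted & fan_spinning -> firmware_stale]; rule 4 [led_red -> boot_ok]. New: firmware_stale, boot_ok.
Round 2: rule 1 [firmware_stale -> psu_ok]; rule 7 [fan_spinning & boot_ok -> gpu_fault]. New: psu_ok, gpu_fault.
Round 3: rule 2 [psu_ok & fan_spinning -> driver_loaded]. New: driver_loaded.
Fixed point reached. ship_unit is concluded only by rule 6; rule 6 needs log_uploaded (never derived).

no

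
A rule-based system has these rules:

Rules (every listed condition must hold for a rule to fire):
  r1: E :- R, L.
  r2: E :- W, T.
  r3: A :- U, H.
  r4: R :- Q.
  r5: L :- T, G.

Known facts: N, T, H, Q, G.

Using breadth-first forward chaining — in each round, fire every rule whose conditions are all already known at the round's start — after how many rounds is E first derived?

Round 1: r4 [R :- Q.]; r5 [L :- T, G.]. Adds R, L.
Round 2: r1 [E :- R, L.]. Adds E.
E first appears in round 2.

2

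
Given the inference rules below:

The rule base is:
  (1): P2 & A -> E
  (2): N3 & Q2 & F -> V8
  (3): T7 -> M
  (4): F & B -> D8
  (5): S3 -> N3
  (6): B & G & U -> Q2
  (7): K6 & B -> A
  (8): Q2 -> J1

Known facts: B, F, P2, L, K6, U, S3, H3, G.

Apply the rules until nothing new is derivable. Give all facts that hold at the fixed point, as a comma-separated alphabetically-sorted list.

[1] (4) [F & B -> D8]; (5) [S3 -> N3]; (6) [B & G & U -> Q2]; (7) [K6 & B -> A]. ⇒ new: D8, N3, Q2, A.
[2] (1) [P2 & A -> E]; (2) [N3 & Q2 & F -> V8]; (8) [Q2 -> J1]. ⇒ new: E, V8, J1.

A, B, D8, E, F, G, H3, J1, K6, L, N3, P2, Q2, S3, U, V8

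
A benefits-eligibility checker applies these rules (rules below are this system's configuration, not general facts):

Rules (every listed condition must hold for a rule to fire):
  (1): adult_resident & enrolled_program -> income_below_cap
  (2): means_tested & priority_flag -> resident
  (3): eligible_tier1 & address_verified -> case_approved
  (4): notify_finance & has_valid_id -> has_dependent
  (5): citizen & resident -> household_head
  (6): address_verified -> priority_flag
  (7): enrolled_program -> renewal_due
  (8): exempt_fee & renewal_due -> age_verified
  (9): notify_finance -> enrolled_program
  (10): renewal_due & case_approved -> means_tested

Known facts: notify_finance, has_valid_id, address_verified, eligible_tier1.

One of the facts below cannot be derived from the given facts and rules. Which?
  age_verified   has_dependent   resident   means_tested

Round 1 fires (3), (4), (6), (9), giving case_approved, has_dependent, priority_flag, enrolled_program.
Round 2 fires (7), giving renewal_due.
Round 3 fires (10), giving means_tested.
Round 4 fires (2), giving resident.
Derived: means_tested (round 3), resident (round 4), has_dependent (round 1). age_verified never appears in any round.

age_verified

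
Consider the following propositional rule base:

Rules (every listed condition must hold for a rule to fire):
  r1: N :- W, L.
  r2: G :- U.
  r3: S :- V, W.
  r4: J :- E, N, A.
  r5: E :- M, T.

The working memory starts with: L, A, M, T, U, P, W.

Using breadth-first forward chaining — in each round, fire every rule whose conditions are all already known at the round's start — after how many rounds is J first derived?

Round 1 — r1, r2, r5, derive N, G, E.
Round 2 — r4, derive J.
J first appears in round 2.

2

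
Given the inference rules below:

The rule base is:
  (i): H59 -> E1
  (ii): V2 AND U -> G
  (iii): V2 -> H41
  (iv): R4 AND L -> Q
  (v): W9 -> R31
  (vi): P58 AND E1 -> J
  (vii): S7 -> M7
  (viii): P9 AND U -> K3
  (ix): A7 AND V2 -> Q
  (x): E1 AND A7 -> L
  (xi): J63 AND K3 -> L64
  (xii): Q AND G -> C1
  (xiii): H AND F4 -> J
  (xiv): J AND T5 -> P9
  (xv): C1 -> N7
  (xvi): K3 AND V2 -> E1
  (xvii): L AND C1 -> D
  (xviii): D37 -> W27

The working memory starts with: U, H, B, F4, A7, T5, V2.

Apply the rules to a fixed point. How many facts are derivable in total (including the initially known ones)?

18

Round 1: (ii) [V2 AND U -> G]; (iii) [V2 -> H41]; (ix) [A7 AND V2 -> Q]; (xiii) [H AND F4 -> J]. Adds G, H41, Q, J.
Round 2: (xii) [Q AND G -> C1]; (xiv) [J AND T5 -> P9]. Adds C1, P9.
Round 3: (viii) [P9 AND U -> K3]; (xv) [C1 -> N7]. Adds K3, N7.
Round 4: (xvi) [K3 AND V2 -> E1]. Adds E1.
Round 5: (x) [E1 AND A7 -> L]. Adds L.
Round 6: (xvii) [L AND C1 -> D]. Adds D.
Closure: {A7, B, C1, D, E1, F4, G, H, H41, J, K3, L, N7, P9, Q, T5, U, V2} — 18 facts.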